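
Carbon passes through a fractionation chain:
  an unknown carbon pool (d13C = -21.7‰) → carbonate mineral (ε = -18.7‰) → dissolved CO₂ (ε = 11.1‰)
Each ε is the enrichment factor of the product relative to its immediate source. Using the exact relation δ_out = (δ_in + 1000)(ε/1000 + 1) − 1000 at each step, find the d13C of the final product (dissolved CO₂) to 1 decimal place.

step 1: δ = (-21.70 + 1000)·(-18.7/1000 + 1) − 1000 = -39.99‰
step 2: δ = (-39.99 + 1000)·(11.1/1000 + 1) − 1000 = -29.34‰

-29.3‰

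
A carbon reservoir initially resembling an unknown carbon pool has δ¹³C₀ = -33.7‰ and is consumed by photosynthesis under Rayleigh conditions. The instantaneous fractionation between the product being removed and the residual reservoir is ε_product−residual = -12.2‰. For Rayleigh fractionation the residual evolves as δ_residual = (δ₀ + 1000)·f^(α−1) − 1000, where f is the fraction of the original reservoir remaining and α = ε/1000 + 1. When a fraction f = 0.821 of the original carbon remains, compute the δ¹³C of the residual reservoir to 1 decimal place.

-31.4‰

Rayleigh residual: δ_res = (δ₀ + 1000)·f^(α−1) − 1000
α = ε/1000 + 1 = 0.98780, so α − 1 = -0.01220
f^(α−1) = 0.821^(-0.01220) = 1.002409
δ_res = (-33.7 + 1000) × 1.002409 − 1000 = 968.628 − 1000 = -31.37‰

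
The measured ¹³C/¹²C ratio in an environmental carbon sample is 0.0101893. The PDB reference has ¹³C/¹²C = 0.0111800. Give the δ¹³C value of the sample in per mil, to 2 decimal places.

-88.61 per mil

δ¹³C = (R_sample / R_standard − 1) × 1000
R_sample / R_standard = 0.0101893 / 0.0111800 = 0.911386
δ¹³C = (0.911386 − 1) × 1000 = -88.614 per mil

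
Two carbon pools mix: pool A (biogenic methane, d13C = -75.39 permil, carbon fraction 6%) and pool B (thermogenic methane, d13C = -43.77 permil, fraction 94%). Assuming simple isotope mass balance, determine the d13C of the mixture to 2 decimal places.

-45.67 permil

δ_mix = f_A·δ_A + f_B·δ_B
δ_mix = 0.06 × (-75.39) + 0.94 × (-43.77)
δ_mix = -4.523 + -41.144 = -45.667 permil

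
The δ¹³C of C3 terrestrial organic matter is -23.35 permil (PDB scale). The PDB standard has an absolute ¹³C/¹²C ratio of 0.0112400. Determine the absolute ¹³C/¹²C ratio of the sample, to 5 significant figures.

0.010978

R_sample = R_standard × (δ¹³C/1000 + 1)
R_sample = 0.0112400 × (-23.35/1000 + 1) = 0.0112400 × 0.976650
R_sample = 0.0109775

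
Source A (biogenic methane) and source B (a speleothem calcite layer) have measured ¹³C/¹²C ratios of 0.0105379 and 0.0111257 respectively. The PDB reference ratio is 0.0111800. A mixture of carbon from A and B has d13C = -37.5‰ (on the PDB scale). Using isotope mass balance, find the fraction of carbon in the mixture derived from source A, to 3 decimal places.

δ_A = (0.0105379/0.0111800 − 1)×1000 = (0.942567 − 1)×1000 = -57.433‰
δ_B = (0.0111257/0.0111800 − 1)×1000 = (0.995143 − 1)×1000 = -4.857‰
f_A = (δ_mix − δ_B)/(δ_A − δ_B) = (-37.5 − (-4.857))/(-57.433 − (-4.857))
f_A = -32.643 / -52.576 = 0.6209

0.621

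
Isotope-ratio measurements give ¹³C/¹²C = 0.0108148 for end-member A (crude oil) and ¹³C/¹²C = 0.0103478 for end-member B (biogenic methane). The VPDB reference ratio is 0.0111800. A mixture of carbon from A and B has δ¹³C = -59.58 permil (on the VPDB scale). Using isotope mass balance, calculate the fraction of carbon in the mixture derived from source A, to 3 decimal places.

δ_A = (0.0108148/0.0111800 − 1)×1000 = (0.967335 − 1)×1000 = -32.665 permil
δ_B = (0.0103478/0.0111800 − 1)×1000 = (0.925564 − 1)×1000 = -74.436 permil
f_A = (δ_mix − δ_B)/(δ_A − δ_B) = (-59.58 − (-74.436))/(-32.665 − (-74.436))
f_A = 14.856 / 41.771 = 0.3557

0.356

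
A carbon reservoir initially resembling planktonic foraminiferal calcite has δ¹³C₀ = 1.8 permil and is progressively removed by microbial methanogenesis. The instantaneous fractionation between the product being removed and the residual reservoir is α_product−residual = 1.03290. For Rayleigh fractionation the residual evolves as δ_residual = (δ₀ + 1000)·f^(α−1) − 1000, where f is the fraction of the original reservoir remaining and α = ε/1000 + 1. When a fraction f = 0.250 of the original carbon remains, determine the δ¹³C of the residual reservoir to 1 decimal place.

Rayleigh residual: δ_res = (δ₀ + 1000)·f^(α−1) − 1000
α − 1 = 0.03290
f^(α−1) = 0.250^(0.03290) = 0.955415
δ_res = (1.8 + 1000) × 0.955415 − 1000 = 957.135 − 1000 = -42.86 permil

-42.9 permil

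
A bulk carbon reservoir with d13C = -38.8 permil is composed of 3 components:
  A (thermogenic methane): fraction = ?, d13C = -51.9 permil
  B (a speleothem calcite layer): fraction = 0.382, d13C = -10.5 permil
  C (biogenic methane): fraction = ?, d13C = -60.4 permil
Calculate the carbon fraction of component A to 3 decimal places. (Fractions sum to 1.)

0.299

Let f_A and f_C be the unknown fractions; fractions sum to 1 so f_A + f_C = 0.618.
Mass balance: Σ fᵢ·δᵢ = δ_bulk ⇒ f_A·(-51.9) + f_C·(-60.4) = -38.8 − (-4.011) = -34.789
Substitute f_C = 0.618 − f_A:
f_A·(-51.9 − -60.4) = -34.789 − 0.618×(-60.4) = 2.538
f_A = 2.538 / 8.5 = 0.2986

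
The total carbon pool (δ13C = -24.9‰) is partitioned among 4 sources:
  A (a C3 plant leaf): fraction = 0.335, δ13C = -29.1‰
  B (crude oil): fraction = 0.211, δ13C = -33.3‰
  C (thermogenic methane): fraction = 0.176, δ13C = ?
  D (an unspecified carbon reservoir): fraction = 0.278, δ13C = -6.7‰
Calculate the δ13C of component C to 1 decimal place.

Isotope mass balance: δ_bulk = Σ fᵢ·δᵢ.
-24.9 = 0.335×(-29.1) + 0.211×(-33.3) + 0.176×δ_C + 0.278×(-6.7)
0.176·δ_C = -24.9 − (-18.637) = -6.263
δ_C = -6.263 / 0.176 = -35.58‰

-35.6‰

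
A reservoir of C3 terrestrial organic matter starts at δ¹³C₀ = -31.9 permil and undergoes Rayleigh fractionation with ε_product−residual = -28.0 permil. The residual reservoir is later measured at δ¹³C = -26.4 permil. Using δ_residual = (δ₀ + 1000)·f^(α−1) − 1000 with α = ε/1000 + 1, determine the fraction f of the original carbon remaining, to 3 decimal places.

0.817

α − 1 = ε/1000 = -0.0280
(δ_res + 1000)/(δ₀ + 1000) = (-26.4 + 1000)/(-31.9 + 1000) = 973.6/968.1 = 1.005681
f = 1.005681^(1/-0.0280) = exp(ln(1.005681)/-0.0280) = exp(0.00567/-0.0280)
f = exp(-0.2023) = 0.8168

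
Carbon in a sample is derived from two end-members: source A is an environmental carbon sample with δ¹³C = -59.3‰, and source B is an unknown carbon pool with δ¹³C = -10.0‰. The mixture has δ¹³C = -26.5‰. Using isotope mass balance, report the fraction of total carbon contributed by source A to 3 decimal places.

δ_mix = f_A·δ_A + (1 − f_A)·δ_B  ⇒  f_A = (δ_mix − δ_B)/(δ_A − δ_B)
f_A = (-26.5 − (-10.0)) / (-59.3 − (-10.0))
f_A = -16.5 / -49.3 = 0.3347

0.335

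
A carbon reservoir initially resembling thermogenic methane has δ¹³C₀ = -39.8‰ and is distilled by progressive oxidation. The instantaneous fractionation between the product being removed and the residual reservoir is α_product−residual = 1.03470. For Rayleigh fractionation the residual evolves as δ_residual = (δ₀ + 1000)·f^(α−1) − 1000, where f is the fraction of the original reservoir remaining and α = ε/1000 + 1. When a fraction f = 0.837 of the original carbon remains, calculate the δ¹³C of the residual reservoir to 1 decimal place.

-45.7‰

Rayleigh residual: δ_res = (δ₀ + 1000)·f^(α−1) − 1000
α − 1 = 0.03470
f^(α−1) = 0.837^(0.03470) = 0.993845
δ_res = (-39.8 + 1000) × 0.993845 − 1000 = 954.290 − 1000 = -45.71‰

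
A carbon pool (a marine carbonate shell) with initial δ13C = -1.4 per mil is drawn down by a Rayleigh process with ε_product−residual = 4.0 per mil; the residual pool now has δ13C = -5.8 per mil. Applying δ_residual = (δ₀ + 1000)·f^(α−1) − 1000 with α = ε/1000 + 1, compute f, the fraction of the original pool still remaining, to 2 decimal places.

α − 1 = ε/1000 = 0.0040
(δ_res + 1000)/(δ₀ + 1000) = (-5.8 + 1000)/(-1.4 + 1000) = 994.2/998.6 = 0.995594
f = 0.995594^(1/0.0040) = exp(ln(0.995594)/0.0040) = exp(-0.00442/0.0040)
f = exp(-1.1040) = 0.3316

0.33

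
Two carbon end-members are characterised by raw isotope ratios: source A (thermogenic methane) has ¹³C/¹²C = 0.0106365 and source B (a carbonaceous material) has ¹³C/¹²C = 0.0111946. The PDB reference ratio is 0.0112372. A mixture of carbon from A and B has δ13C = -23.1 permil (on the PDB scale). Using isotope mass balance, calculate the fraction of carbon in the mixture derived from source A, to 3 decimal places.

0.389

δ_A = (0.0106365/0.0112372 − 1)×1000 = (0.946544 − 1)×1000 = -53.456 permil
δ_B = (0.0111946/0.0112372 − 1)×1000 = (0.996209 − 1)×1000 = -3.791 permil
f_A = (δ_mix − δ_B)/(δ_A − δ_B) = (-23.1 − (-3.791))/(-53.456 − (-3.791))
f_A = -19.309 / -49.665 = 0.3888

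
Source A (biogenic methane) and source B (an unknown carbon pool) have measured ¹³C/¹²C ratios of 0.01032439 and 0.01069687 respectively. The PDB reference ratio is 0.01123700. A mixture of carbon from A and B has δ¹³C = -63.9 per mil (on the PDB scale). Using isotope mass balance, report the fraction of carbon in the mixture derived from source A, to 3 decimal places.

0.478

δ_A = (0.01032439/0.01123700 − 1)×1000 = (0.918785 − 1)×1000 = -81.215 per mil
δ_B = (0.01069687/0.01123700 − 1)×1000 = (0.951933 − 1)×1000 = -48.067 per mil
f_A = (δ_mix − δ_B)/(δ_A − δ_B) = (-63.9 − (-48.067))/(-81.215 − (-48.067))
f_A = -15.833 / -33.148 = 0.4776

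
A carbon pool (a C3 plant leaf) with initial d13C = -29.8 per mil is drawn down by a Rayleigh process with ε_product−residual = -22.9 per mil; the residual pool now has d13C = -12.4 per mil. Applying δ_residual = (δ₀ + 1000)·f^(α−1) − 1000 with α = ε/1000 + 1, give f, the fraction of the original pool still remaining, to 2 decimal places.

0.46

α − 1 = ε/1000 = -0.0229
(δ_res + 1000)/(δ₀ + 1000) = (-12.4 + 1000)/(-29.8 + 1000) = 987.6/970.2 = 1.017934
f = 1.017934^(1/-0.0229) = exp(ln(1.017934)/-0.0229) = exp(0.01778/-0.0229)
f = exp(-0.7762) = 0.4601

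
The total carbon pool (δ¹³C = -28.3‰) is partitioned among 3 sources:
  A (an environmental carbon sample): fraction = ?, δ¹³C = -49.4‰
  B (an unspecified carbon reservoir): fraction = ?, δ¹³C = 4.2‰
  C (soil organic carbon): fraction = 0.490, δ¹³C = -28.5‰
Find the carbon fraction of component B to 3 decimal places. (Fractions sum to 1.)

0.203

Let f_B and f_A be the unknown fractions; fractions sum to 1 so f_B + f_A = 0.510.
Mass balance: Σ fᵢ·δᵢ = δ_bulk ⇒ f_B·(4.2) + f_A·(-49.4) = -28.3 − (-13.965) = -14.335
Substitute f_A = 0.510 − f_B:
f_B·(4.2 − -49.4) = -14.335 − 0.510×(-49.4) = 10.859
f_B = 10.859 / 53.6 = 0.2026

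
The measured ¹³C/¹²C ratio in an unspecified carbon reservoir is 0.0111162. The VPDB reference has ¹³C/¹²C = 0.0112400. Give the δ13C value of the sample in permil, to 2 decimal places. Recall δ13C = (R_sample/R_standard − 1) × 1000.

δ13C = (R_sample / R_standard − 1) × 1000
R_sample / R_standard = 0.0111162 / 0.0112400 = 0.988986
δ13C = (0.988986 − 1) × 1000 = -11.014 permil

-11.01 permil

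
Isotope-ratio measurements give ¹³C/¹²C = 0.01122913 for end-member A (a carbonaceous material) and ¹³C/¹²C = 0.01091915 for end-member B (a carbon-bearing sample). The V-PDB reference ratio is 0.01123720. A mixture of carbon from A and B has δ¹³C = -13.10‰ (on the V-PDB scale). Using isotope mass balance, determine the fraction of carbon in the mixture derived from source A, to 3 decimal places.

δ_A = (0.01122913/0.01123720 − 1)×1000 = (0.999282 − 1)×1000 = -0.718‰
δ_B = (0.01091915/0.01123720 − 1)×1000 = (0.971697 − 1)×1000 = -28.303‰
f_A = (δ_mix − δ_B)/(δ_A − δ_B) = (-13.10 − (-28.303))/(-0.718 − (-28.303))
f_A = 15.203 / 27.585 = 0.5511

0.551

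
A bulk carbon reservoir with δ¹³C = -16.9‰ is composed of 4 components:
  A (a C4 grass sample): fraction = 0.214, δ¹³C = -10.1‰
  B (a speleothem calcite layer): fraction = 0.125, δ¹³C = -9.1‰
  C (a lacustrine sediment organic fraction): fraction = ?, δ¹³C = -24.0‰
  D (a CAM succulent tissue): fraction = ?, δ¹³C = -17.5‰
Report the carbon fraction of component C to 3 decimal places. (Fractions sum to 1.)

Let f_C and f_D be the unknown fractions; fractions sum to 1 so f_C + f_D = 0.661.
Mass balance: Σ fᵢ·δᵢ = δ_bulk ⇒ f_C·(-24.0) + f_D·(-17.5) = -16.9 − (-3.299) = -13.601
Substitute f_D = 0.661 − f_C:
f_C·(-24.0 − -17.5) = -13.601 − 0.661×(-17.5) = -2.034
f_C = -2.034 / -6.5 = 0.3129

0.313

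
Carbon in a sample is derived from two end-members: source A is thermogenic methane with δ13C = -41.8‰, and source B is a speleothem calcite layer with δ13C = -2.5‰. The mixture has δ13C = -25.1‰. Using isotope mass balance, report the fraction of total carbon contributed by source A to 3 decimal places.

0.575

δ_mix = f_A·δ_A + (1 − f_A)·δ_B  ⇒  f_A = (δ_mix − δ_B)/(δ_A − δ_B)
f_A = (-25.1 − (-2.5)) / (-41.8 − (-2.5))
f_A = -22.6 / -39.3 = 0.5751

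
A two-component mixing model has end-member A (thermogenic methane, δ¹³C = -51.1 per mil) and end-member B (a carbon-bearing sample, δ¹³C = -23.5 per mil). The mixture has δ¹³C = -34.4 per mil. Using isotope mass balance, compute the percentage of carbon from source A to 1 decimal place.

39.5%

δ_mix = f_A·δ_A + (1 − f_A)·δ_B  ⇒  f_A = (δ_mix − δ_B)/(δ_A − δ_B)
f_A = (-34.4 − (-23.5)) / (-51.1 − (-23.5))
f_A = -10.9 / -27.6 = 0.3949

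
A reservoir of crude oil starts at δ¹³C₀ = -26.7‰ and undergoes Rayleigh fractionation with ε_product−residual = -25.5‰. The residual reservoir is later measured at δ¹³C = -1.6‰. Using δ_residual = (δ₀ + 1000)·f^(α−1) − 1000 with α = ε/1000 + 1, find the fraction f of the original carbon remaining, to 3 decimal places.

α − 1 = ε/1000 = -0.0255
(δ_res + 1000)/(δ₀ + 1000) = (-1.6 + 1000)/(-26.7 + 1000) = 998.4/973.3 = 1.025789
f = 1.025789^(1/-0.0255) = exp(ln(1.025789)/-0.0255) = exp(0.02546/-0.0255)
f = exp(-0.9985) = 0.3684

0.368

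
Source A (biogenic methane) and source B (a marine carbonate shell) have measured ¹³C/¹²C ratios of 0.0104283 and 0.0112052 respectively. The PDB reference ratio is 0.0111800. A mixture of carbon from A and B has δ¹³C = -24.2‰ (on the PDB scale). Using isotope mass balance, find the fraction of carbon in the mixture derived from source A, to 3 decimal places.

0.381

δ_A = (0.0104283/0.0111800 − 1)×1000 = (0.932764 − 1)×1000 = -67.236‰
δ_B = (0.0112052/0.0111800 − 1)×1000 = (1.002254 − 1)×1000 = 2.254‰
f_A = (δ_mix − δ_B)/(δ_A − δ_B) = (-24.2 − (2.254))/(-67.236 − (2.254))
f_A = -26.454 / -69.490 = 0.3807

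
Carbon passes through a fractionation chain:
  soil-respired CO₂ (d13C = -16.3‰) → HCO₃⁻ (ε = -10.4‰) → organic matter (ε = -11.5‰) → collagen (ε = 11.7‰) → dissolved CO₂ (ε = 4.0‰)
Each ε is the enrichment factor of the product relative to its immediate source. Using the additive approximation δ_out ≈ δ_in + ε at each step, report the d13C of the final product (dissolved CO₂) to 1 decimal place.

step 1: δ ≈ -16.3 + (-10.4) = -26.7‰
step 2: δ ≈ -26.7 + (-11.5) = -38.2‰
step 3: δ ≈ -38.2 + (11.7) = -26.5‰
step 4: δ ≈ -26.5 + (4.0) = -22.5‰

-22.5‰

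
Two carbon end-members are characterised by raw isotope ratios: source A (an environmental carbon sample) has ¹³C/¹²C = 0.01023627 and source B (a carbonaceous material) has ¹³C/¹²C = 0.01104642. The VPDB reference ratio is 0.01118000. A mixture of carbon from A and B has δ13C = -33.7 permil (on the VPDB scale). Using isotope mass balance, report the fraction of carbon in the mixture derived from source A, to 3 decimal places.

δ_A = (0.01023627/0.01118000 − 1)×1000 = (0.915588 − 1)×1000 = -84.412 permil
δ_B = (0.01104642/0.01118000 − 1)×1000 = (0.988052 − 1)×1000 = -11.948 permil
f_A = (δ_mix − δ_B)/(δ_A − δ_B) = (-33.7 − (-11.948))/(-84.412 − (-11.948))
f_A = -21.752 / -72.464 = 0.3002

0.300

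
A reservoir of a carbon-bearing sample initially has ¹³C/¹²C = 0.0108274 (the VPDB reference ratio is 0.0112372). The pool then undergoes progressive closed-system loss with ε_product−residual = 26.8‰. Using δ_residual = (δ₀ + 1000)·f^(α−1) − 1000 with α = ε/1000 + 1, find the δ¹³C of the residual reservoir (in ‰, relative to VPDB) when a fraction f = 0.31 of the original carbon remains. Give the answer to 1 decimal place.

-66.2‰

δ₀ = (0.0108274/0.0112372 − 1)×1000 = (0.963532 − 1)×1000 = -36.468‰
α − 1 = ε/1000 = 0.0268
f^(α−1) = 0.31^(0.0268) = 0.969100
δ_res = (-36.468 + 1000) × 0.969100 − 1000 = 933.758 − 1000 = -66.24‰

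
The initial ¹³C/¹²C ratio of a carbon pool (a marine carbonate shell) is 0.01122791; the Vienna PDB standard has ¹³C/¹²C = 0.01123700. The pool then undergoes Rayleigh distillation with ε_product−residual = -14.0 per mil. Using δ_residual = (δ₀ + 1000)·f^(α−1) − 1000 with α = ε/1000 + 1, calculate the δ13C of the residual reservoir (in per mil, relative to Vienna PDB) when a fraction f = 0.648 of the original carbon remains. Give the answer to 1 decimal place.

δ₀ = (0.01122791/0.01123700 − 1)×1000 = (0.999191 − 1)×1000 = -0.809 per mil
α − 1 = ε/1000 = -0.0140
f^(α−1) = 0.648^(-0.0140) = 1.006093
δ_res = (-0.809 + 1000) × 1.006093 − 1000 = 1005.279 − 1000 = 5.28 per mil

5.3 per mil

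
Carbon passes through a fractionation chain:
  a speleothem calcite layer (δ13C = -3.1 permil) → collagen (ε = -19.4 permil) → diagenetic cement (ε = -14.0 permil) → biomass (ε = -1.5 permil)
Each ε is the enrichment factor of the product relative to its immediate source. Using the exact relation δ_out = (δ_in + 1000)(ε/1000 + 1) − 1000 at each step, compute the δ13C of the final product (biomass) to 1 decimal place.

-37.6 permil

step 1: δ = (-3.10 + 1000)·(-19.4/1000 + 1) − 1000 = -22.44 permil
step 2: δ = (-22.44 + 1000)·(-14.0/1000 + 1) − 1000 = -36.13 permil
step 3: δ = (-36.13 + 1000)·(-1.5/1000 + 1) − 1000 = -37.57 permil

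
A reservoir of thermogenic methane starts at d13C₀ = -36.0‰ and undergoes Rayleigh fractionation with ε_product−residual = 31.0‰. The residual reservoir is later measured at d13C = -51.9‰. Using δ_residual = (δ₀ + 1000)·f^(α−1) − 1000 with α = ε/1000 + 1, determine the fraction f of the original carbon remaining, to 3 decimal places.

α − 1 = ε/1000 = 0.0310
(δ_res + 1000)/(δ₀ + 1000) = (-51.9 + 1000)/(-36.0 + 1000) = 948.1/964.0 = 0.983506
f = 0.983506^(1/0.0310) = exp(ln(0.983506)/0.0310) = exp(-0.01663/0.0310)
f = exp(-0.5365) = 0.5848

0.585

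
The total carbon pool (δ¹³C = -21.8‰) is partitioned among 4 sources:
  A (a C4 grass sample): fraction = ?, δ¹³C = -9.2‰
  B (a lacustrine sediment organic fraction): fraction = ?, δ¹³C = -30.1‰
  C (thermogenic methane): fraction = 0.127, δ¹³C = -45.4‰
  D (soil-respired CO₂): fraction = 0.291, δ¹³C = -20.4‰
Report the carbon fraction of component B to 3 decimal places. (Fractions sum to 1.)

0.227

Let f_B and f_A be the unknown fractions; fractions sum to 1 so f_B + f_A = 0.582.
Mass balance: Σ fᵢ·δᵢ = δ_bulk ⇒ f_B·(-30.1) + f_A·(-9.2) = -21.8 − (-11.702) = -10.098
Substitute f_A = 0.582 − f_B:
f_B·(-30.1 − -9.2) = -10.098 − 0.582×(-9.2) = -4.743
f_B = -4.743 / -20.9 = 0.2270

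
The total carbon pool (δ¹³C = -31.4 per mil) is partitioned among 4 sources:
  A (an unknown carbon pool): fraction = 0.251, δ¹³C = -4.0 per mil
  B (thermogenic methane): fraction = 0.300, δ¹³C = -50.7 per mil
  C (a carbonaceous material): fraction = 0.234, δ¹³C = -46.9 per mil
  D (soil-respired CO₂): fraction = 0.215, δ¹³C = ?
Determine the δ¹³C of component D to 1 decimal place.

Isotope mass balance: δ_bulk = Σ fᵢ·δᵢ.
-31.4 = 0.251×(-4.0) + 0.300×(-50.7) + 0.234×(-46.9) + 0.215×δ_D
0.215·δ_D = -31.4 − (-27.189) = -4.211
δ_D = -4.211 / 0.215 = -19.59 per mil

-19.6 per mil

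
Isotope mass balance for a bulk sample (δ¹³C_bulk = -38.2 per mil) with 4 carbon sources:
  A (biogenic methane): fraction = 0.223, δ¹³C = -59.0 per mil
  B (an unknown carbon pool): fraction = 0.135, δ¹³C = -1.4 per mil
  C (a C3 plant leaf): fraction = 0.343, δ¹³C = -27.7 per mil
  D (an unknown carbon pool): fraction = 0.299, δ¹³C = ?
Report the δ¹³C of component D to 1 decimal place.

-51.3 per mil

Isotope mass balance: δ_bulk = Σ fᵢ·δᵢ.
-38.2 = 0.223×(-59.0) + 0.135×(-1.4) + 0.343×(-27.7) + 0.299×δ_D
0.299·δ_D = -38.2 − (-22.847) = -15.353
δ_D = -15.353 / 0.299 = -51.35 per mil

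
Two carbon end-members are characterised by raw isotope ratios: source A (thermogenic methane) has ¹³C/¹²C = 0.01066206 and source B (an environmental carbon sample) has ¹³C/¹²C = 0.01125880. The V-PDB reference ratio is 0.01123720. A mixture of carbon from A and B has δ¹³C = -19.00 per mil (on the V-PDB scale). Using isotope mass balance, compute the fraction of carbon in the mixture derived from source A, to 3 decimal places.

0.394

δ_A = (0.01066206/0.01123720 − 1)×1000 = (0.948818 − 1)×1000 = -51.182 per mil
δ_B = (0.01125880/0.01123720 − 1)×1000 = (1.001922 − 1)×1000 = 1.922 per mil
f_A = (δ_mix − δ_B)/(δ_A − δ_B) = (-19.00 − (1.922))/(-51.182 − (1.922))
f_A = -20.922 / -53.104 = 0.3940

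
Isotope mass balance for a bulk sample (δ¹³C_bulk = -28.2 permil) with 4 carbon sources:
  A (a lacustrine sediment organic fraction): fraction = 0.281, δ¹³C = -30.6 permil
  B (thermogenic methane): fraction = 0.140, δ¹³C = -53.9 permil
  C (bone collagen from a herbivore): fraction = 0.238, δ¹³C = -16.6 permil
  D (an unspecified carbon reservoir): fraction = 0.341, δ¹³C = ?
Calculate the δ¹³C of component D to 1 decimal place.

-23.8 permil

Isotope mass balance: δ_bulk = Σ fᵢ·δᵢ.
-28.2 = 0.281×(-30.6) + 0.140×(-53.9) + 0.238×(-16.6) + 0.341×δ_D
0.341·δ_D = -28.2 − (-20.095) = -8.105
δ_D = -8.105 / 0.341 = -23.77 permil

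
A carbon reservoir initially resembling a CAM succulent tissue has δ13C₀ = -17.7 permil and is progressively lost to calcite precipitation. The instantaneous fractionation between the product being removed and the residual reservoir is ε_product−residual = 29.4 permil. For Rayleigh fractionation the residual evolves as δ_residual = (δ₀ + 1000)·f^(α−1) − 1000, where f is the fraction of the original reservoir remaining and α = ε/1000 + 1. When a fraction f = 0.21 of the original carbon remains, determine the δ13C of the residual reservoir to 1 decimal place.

Rayleigh residual: δ_res = (δ₀ + 1000)·f^(α−1) − 1000
α = ε/1000 + 1 = 1.02940, so α − 1 = 0.02940
f^(α−1) = 0.21^(0.02940) = 0.955154
δ_res = (-17.7 + 1000) × 0.955154 − 1000 = 938.247 − 1000 = -61.75 permil

-61.8 permil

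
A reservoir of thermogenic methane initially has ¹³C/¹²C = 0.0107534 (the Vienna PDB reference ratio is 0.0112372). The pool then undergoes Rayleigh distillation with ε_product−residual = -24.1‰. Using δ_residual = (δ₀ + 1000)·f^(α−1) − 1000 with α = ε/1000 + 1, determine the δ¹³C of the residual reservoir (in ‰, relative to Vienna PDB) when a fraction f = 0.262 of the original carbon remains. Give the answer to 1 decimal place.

δ₀ = (0.0107534/0.0112372 − 1)×1000 = (0.956947 − 1)×1000 = -43.053‰
α − 1 = ε/1000 = -0.0241
f^(α−1) = 0.262^(-0.0241) = 1.032806
δ_res = (-43.053 + 1000) × 1.032806 − 1000 = 988.341 − 1000 = -11.66‰

-11.7‰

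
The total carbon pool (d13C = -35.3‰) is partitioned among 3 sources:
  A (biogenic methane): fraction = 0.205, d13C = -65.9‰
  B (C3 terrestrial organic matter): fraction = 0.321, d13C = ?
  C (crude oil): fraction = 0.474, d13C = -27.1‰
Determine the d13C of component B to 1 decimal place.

-27.9‰

Isotope mass balance: δ_bulk = Σ fᵢ·δᵢ.
-35.3 = 0.205×(-65.9) + 0.321×δ_B + 0.474×(-27.1)
0.321·δ_B = -35.3 − (-26.355) = -8.945
δ_B = -8.945 / 0.321 = -27.87‰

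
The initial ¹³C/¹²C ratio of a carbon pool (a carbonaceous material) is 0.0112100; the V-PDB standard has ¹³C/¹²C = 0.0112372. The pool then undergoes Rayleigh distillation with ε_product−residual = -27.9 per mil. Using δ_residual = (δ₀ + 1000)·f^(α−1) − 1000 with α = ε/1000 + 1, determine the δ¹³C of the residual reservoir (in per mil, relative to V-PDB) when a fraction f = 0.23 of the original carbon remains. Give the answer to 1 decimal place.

δ₀ = (0.0112100/0.0112372 − 1)×1000 = (0.997579 − 1)×1000 = -2.421 per mil
α − 1 = ε/1000 = -0.0279
f^(α−1) = 0.23^(-0.0279) = 1.041856
δ_res = (-2.421 + 1000) × 1.041856 − 1000 = 1039.334 − 1000 = 39.33 per mil

39.3 per mil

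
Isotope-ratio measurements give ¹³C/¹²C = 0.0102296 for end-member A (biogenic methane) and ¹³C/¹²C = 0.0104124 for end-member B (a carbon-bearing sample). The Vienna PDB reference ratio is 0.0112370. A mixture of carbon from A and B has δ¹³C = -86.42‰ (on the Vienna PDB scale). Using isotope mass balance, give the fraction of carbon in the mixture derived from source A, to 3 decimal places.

δ_A = (0.0102296/0.0112370 − 1)×1000 = (0.910350 − 1)×1000 = -89.650‰
δ_B = (0.0104124/0.0112370 − 1)×1000 = (0.926617 − 1)×1000 = -73.383‰
f_A = (δ_mix − δ_B)/(δ_A − δ_B) = (-86.42 − (-73.383))/(-89.650 − (-73.383))
f_A = -13.037 / -16.268 = 0.8014

0.801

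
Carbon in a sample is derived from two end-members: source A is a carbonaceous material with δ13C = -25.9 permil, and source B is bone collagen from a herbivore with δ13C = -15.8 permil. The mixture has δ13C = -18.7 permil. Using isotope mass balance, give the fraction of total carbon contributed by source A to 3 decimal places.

0.287

δ_mix = f_A·δ_A + (1 − f_A)·δ_B  ⇒  f_A = (δ_mix − δ_B)/(δ_A − δ_B)
f_A = (-18.7 − (-15.8)) / (-25.9 − (-15.8))
f_A = -2.9 / -10.1 = 0.2871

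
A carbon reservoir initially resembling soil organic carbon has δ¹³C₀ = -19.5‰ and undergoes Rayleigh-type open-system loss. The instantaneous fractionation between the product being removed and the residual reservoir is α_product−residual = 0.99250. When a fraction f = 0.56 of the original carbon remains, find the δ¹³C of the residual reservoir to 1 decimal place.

Rayleigh residual: δ_res = (δ₀ + 1000)·f^(α−1) − 1000
α − 1 = -0.00750
f^(α−1) = 0.56^(-0.00750) = 1.004358
δ_res = (-19.5 + 1000) × 1.004358 − 1000 = 984.773 − 1000 = -15.23‰

-15.2‰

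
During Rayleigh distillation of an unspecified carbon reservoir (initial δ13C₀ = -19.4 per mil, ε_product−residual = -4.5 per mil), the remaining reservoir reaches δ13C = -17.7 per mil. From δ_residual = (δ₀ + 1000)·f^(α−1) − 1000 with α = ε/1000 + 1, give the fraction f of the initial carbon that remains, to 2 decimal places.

α − 1 = ε/1000 = -0.0045
(δ_res + 1000)/(δ₀ + 1000) = (-17.7 + 1000)/(-19.4 + 1000) = 982.3/980.6 = 1.001734
f = 1.001734^(1/-0.0045) = exp(ln(1.001734)/-0.0045) = exp(0.00173/-0.0045)
f = exp(-0.3849) = 0.6805

0.68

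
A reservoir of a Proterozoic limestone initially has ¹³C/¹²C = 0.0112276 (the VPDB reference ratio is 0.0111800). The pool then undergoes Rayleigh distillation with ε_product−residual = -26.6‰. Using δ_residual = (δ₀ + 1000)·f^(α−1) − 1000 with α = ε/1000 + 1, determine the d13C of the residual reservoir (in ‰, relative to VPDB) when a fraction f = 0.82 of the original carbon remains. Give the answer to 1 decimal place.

9.6‰

δ₀ = (0.0112276/0.0111800 − 1)×1000 = (1.004258 − 1)×1000 = 4.258‰
α − 1 = ε/1000 = -0.0266
f^(α−1) = 0.82^(-0.0266) = 1.005293
δ_res = (4.258 + 1000) × 1.005293 − 1000 = 1009.573 − 1000 = 9.57‰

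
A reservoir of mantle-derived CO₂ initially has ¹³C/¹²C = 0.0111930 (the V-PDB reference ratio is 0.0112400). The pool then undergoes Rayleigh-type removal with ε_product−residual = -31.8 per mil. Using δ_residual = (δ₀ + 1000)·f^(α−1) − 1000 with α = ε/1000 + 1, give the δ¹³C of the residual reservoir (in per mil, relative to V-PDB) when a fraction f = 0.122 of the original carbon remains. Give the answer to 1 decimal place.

64.7 per mil

δ₀ = (0.0111930/0.0112400 − 1)×1000 = (0.995819 − 1)×1000 = -4.181 per mil
α − 1 = ε/1000 = -0.0318
f^(α−1) = 0.122^(-0.0318) = 1.069187
δ_res = (-4.181 + 1000) × 1.069187 − 1000 = 1064.716 − 1000 = 64.72 per mil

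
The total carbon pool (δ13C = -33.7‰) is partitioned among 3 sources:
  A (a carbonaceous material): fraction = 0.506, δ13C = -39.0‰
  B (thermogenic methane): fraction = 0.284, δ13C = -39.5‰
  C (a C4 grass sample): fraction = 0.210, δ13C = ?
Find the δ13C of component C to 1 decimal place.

-13.1‰

Isotope mass balance: δ_bulk = Σ fᵢ·δᵢ.
-33.7 = 0.506×(-39.0) + 0.284×(-39.5) + 0.210×δ_C
0.210·δ_C = -33.7 − (-30.952) = -2.748
δ_C = -2.748 / 0.210 = -13.09‰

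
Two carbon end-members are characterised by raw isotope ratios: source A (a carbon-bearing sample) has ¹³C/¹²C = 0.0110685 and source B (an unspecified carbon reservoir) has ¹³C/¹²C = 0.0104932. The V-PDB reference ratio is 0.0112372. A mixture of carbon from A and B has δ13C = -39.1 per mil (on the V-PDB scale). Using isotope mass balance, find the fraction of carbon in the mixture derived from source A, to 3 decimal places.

δ_A = (0.0110685/0.0112372 − 1)×1000 = (0.984987 − 1)×1000 = -15.013 per mil
δ_B = (0.0104932/0.0112372 − 1)×1000 = (0.933791 − 1)×1000 = -66.209 per mil
f_A = (δ_mix − δ_B)/(δ_A − δ_B) = (-39.1 − (-66.209))/(-15.013 − (-66.209))
f_A = 27.109 / 51.196 = 0.5295

0.530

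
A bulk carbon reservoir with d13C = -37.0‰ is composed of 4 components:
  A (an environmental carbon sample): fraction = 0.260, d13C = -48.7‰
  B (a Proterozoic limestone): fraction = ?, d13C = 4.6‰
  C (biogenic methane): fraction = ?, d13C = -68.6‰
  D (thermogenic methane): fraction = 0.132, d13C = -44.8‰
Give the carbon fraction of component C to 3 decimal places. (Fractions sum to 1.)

0.290

Let f_C and f_B be the unknown fractions; fractions sum to 1 so f_C + f_B = 0.608.
Mass balance: Σ fᵢ·δᵢ = δ_bulk ⇒ f_C·(-68.6) + f_B·(4.6) = -37.0 − (-18.576) = -18.424
Substitute f_B = 0.608 − f_C:
f_C·(-68.6 − 4.6) = -18.424 − 0.608×(4.6) = -21.221
f_C = -21.221 / -73.2 = 0.2899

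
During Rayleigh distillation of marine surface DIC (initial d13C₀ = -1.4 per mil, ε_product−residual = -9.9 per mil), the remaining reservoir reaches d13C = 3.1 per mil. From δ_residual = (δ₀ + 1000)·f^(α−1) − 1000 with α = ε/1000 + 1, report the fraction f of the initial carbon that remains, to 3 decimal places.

0.635

α − 1 = ε/1000 = -0.0099
(δ_res + 1000)/(δ₀ + 1000) = (3.1 + 1000)/(-1.4 + 1000) = 1003.1/998.6 = 1.004506
f = 1.004506^(1/-0.0099) = exp(ln(1.004506)/-0.0099) = exp(0.00450/-0.0099)
f = exp(-0.4542) = 0.6350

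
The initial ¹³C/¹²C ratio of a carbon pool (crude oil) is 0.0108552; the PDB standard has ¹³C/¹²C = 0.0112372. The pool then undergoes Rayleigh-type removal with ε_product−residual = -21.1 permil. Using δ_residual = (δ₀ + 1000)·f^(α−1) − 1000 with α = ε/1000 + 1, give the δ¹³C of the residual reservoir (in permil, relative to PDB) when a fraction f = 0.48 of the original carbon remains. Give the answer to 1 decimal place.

-18.9 permil

δ₀ = (0.0108552/0.0112372 − 1)×1000 = (0.966006 − 1)×1000 = -33.994 permil
α − 1 = ε/1000 = -0.0211
f^(α−1) = 0.48^(-0.0211) = 1.015607
δ_res = (-33.994 + 1000) × 1.015607 − 1000 = 981.082 − 1000 = -18.92 permil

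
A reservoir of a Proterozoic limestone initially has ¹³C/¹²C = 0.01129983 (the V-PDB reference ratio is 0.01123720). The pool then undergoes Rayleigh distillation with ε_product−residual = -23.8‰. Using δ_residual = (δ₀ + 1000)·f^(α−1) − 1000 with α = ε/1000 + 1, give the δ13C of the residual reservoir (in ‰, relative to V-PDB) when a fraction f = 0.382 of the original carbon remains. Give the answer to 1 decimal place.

δ₀ = (0.01129983/0.01123720 − 1)×1000 = (1.005573 − 1)×1000 = 5.573‰
α − 1 = ε/1000 = -0.0238
f^(α−1) = 0.382^(-0.0238) = 1.023168
δ_res = (5.573 + 1000) × 1.023168 − 1000 = 1028.870 − 1000 = 28.87‰

28.9‰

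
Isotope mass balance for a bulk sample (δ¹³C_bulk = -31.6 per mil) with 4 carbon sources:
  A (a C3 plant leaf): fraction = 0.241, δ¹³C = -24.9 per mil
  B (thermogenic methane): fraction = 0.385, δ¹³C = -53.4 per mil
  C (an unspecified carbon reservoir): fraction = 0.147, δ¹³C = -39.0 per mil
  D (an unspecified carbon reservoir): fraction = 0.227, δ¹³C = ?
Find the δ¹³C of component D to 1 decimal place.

3.1 per mil

Isotope mass balance: δ_bulk = Σ fᵢ·δᵢ.
-31.6 = 0.241×(-24.9) + 0.385×(-53.4) + 0.147×(-39.0) + 0.227×δ_D
0.227·δ_D = -31.6 − (-32.293) = 0.693
δ_D = 0.693 / 0.227 = 3.05 per mil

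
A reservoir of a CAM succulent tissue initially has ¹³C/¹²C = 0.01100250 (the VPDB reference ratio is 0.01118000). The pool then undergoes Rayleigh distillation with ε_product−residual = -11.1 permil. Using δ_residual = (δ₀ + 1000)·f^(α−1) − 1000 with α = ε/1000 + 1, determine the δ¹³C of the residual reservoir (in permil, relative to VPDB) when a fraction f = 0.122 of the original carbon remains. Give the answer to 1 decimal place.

7.4 permil

δ₀ = (0.01100250/0.01118000 − 1)×1000 = (0.984123 − 1)×1000 = -15.877 permil
α − 1 = ε/1000 = -0.0111
f^(α−1) = 0.122^(-0.0111) = 1.023626
δ_res = (-15.877 + 1000) × 1.023626 − 1000 = 1007.375 − 1000 = 7.37 permil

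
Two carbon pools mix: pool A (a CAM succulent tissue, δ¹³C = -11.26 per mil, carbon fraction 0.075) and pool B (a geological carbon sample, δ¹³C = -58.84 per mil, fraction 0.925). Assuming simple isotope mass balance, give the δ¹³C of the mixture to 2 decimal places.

-55.27 per mil

δ_mix = f_A·δ_A + f_B·δ_B
δ_mix = 0.075 × (-11.26) + 0.925 × (-58.84)
δ_mix = -0.844 + -54.427 = -55.272 per mil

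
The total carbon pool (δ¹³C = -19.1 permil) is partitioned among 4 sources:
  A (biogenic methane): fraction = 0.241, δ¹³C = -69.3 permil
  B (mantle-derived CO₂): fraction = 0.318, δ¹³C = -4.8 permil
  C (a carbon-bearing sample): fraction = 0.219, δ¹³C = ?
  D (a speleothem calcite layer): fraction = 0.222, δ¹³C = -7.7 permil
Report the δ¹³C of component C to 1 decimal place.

3.8 permil

Isotope mass balance: δ_bulk = Σ fᵢ·δᵢ.
-19.1 = 0.241×(-69.3) + 0.318×(-4.8) + 0.219×δ_C + 0.222×(-7.7)
0.219·δ_C = -19.1 − (-19.937) = 0.837
δ_C = 0.837 / 0.219 = 3.82 permil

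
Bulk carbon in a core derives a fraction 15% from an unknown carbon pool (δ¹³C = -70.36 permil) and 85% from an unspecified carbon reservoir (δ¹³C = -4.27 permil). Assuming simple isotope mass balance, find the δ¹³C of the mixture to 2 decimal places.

-14.18 permil

δ_mix = f_A·δ_A + f_B·δ_B
δ_mix = 0.15 × (-70.36) + 0.85 × (-4.27)
δ_mix = -10.554 + -3.629 = -14.184 permil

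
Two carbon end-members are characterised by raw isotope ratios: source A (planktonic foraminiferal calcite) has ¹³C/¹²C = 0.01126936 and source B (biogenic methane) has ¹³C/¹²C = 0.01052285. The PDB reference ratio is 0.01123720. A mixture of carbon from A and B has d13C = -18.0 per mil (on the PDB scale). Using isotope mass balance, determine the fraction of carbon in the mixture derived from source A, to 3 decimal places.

0.686

δ_A = (0.01126936/0.01123720 − 1)×1000 = (1.002862 − 1)×1000 = 2.862 per mil
δ_B = (0.01052285/0.01123720 − 1)×1000 = (0.936430 − 1)×1000 = -63.570 per mil
f_A = (δ_mix − δ_B)/(δ_A − δ_B) = (-18.0 − (-63.570))/(2.862 − (-63.570))
f_A = 45.570 / 66.432 = 0.6860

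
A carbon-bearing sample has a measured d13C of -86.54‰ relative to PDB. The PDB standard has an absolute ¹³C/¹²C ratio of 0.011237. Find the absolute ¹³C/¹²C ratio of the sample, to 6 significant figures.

0.0102646

R_sample = R_standard × (d13C/1000 + 1)
R_sample = 0.011237 × (-86.54/1000 + 1) = 0.011237 × 0.913460
R_sample = 0.0102646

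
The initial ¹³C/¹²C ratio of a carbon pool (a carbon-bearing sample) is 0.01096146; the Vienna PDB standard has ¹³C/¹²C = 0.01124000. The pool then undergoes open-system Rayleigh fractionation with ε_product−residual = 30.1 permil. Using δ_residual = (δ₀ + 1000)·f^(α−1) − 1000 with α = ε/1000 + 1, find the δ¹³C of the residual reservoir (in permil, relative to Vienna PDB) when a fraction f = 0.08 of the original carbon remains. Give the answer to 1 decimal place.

-96.2 permil

δ₀ = (0.01096146/0.01124000 − 1)×1000 = (0.975219 − 1)×1000 = -24.781 permil
α − 1 = ε/1000 = 0.0301
f^(α−1) = 0.08^(0.0301) = 0.926794
δ_res = (-24.781 + 1000) × 0.926794 − 1000 = 903.827 − 1000 = -96.17 permil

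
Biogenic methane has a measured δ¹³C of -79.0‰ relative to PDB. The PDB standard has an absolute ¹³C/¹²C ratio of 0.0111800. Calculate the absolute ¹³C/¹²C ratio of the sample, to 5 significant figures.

0.010297

R_sample = R_standard × (δ¹³C/1000 + 1)
R_sample = 0.0111800 × (-79.0/1000 + 1) = 0.0111800 × 0.921000
R_sample = 0.0102968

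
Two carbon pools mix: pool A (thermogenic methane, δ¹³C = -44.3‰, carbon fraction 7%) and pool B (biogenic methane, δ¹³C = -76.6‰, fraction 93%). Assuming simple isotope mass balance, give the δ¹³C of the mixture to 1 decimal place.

δ_mix = f_A·δ_A + f_B·δ_B
δ_mix = 0.07 × (-44.3) + 0.93 × (-76.6)
δ_mix = -3.10 + -71.24 = -74.34‰

-74.3‰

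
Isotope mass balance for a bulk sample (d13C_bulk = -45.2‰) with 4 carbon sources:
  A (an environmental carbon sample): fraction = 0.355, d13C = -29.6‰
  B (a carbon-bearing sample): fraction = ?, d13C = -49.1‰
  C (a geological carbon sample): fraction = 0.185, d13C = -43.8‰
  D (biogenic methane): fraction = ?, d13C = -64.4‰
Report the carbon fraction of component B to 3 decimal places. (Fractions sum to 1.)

0.198

Let f_B and f_D be the unknown fractions; fractions sum to 1 so f_B + f_D = 0.460.
Mass balance: Σ fᵢ·δᵢ = δ_bulk ⇒ f_B·(-49.1) + f_D·(-64.4) = -45.2 − (-18.611) = -26.589
Substitute f_D = 0.460 − f_B:
f_B·(-49.1 − -64.4) = -26.589 − 0.460×(-64.4) = 3.035
f_B = 3.035 / 15.3 = 0.1984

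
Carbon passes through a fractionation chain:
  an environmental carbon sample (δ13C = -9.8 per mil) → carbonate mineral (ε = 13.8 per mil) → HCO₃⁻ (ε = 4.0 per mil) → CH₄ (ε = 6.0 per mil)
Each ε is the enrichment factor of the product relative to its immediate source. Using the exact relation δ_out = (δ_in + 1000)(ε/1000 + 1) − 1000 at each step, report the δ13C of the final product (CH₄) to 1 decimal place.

13.9 per mil

step 1: δ = (-9.80 + 1000)·(13.8/1000 + 1) − 1000 = 3.86 per mil
step 2: δ = (3.86 + 1000)·(4.0/1000 + 1) − 1000 = 7.88 per mil
step 3: δ = (7.88 + 1000)·(6.0/1000 + 1) − 1000 = 13.93 per mil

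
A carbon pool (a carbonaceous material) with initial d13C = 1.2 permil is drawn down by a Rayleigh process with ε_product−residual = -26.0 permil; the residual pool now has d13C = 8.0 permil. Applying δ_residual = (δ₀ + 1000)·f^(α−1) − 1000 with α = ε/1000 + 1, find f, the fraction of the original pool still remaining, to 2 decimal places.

0.77

α − 1 = ε/1000 = -0.0260
(δ_res + 1000)/(δ₀ + 1000) = (8.0 + 1000)/(1.2 + 1000) = 1008.0/1001.2 = 1.006792
f = 1.006792^(1/-0.0260) = exp(ln(1.006792)/-0.0260) = exp(0.00677/-0.0260)
f = exp(-0.2603) = 0.7708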